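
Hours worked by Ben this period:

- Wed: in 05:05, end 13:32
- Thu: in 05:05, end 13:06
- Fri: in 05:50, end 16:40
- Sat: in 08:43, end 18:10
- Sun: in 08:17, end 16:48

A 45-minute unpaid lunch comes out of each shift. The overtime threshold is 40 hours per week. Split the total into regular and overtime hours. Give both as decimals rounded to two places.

Wed: 05:05–13:32 = 8 h 27 min; less 45 min break → 7 h 42 min
Thu: 05:05–13:06 = 8 h 1 min; less 45 min break → 7 h 16 min
Fri: 05:50–16:40 = 10 h 50 min; less 45 min break → 10 h 5 min
Sat: 08:43–18:10 = 9 h 27 min; less 45 min break → 8 h 42 min
Sun: 08:17–16:48 = 8 h 31 min; less 45 min break → 7 h 46 min
Total worked: 41 h 31 min = 41.52 h.
Threshold 40 h → overtime 1 h 31 min, regular 40 h 0 min.

Regular 40.00 hours, overtime 1.52 hours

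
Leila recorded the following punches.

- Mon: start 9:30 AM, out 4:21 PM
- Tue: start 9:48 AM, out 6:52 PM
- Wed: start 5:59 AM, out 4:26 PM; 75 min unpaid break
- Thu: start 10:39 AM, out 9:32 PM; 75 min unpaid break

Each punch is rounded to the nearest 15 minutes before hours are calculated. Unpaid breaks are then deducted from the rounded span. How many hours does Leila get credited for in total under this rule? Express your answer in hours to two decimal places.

34.50 hours

Mon: in 9:30 AM→9:30 AM, out 4:21 PM→4:15 PM; 6 h 45 min
Tue: in 9:48 AM→9:45 AM, out 6:52 PM→6:45 PM; 9 h 0 min
Wed: in 5:59 AM→6:00 AM, out 4:26 PM→4:30 PM; 10 h 30 min − 75 min = 9 h 15 min
Thu: in 10:39 AM→10:45 AM, out 9:32 PM→9:30 PM; 10 h 45 min − 75 min = 9 h 30 min
Total credited: 34 h 30 min.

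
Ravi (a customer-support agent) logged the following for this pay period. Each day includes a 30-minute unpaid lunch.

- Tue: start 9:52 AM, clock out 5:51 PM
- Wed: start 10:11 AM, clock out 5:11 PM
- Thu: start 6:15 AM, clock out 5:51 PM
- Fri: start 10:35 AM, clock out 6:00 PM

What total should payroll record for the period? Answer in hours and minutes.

Tue: 9:52 AM–5:51 PM = 7 h 59 min; less 30 min break → 7 h 29 min
Wed: 10:11 AM–5:11 PM = 7 h 0 min; less 30 min break → 6 h 30 min
Thu: 6:15 AM–5:51 PM = 11 h 36 min; less 30 min break → 11 h 6 min
Fri: 10:35 AM–6:00 PM = 7 h 25 min; less 30 min break → 6 h 55 min
Total: 7 h 29 min + 6 h 30 min + 11 h 6 min + 6 h 55 min = 32 h 0 min.

32 h 0 min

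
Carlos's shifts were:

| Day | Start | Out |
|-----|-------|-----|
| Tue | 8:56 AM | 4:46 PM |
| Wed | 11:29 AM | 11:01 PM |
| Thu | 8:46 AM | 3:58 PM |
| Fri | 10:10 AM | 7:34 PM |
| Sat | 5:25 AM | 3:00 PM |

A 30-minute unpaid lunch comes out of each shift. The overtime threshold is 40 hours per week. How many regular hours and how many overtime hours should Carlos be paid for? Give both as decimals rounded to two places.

Regular 40.00 hours, overtime 3.05 hours

Tue: 8:56 AM–4:46 PM = 7 h 50 min; less 30 min break → 7 h 20 min
Wed: 11:29 AM–11:01 PM = 11 h 32 min; less 30 min break → 11 h 2 min
Thu: 8:46 AM–3:58 PM = 7 h 12 min; less 30 min break → 6 h 42 min
Fri: 10:10 AM–7:34 PM = 9 h 24 min; less 30 min break → 8 h 54 min
Sat: 5:25 AM–3:00 PM = 9 h 35 min; less 30 min break → 9 h 5 min
Total worked: 43 h 3 min = 43.05 h.
Threshold 40 h → overtime 3 h 3 min, regular 40 h 0 min.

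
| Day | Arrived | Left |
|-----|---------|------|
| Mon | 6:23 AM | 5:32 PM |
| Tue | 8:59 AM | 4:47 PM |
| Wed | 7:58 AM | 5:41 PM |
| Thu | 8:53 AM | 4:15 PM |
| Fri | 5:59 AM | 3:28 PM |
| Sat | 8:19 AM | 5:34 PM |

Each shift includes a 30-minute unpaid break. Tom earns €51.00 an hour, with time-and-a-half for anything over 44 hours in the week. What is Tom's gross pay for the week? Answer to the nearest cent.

Mon: 6:23 AM–5:32 PM = 11 h 9 min; less 30 min break → 10 h 39 min
Tue: 8:59 AM–4:47 PM = 7 h 48 min; less 30 min break → 7 h 18 min
Wed: 7:58 AM–5:41 PM = 9 h 43 min; less 30 min break → 9 h 13 min
Thu: 8:53 AM–4:15 PM = 7 h 22 min; less 30 min break → 6 h 52 min
Fri: 5:59 AM–3:28 PM = 9 h 29 min; less 30 min break → 8 h 59 min
Sat: 8:19 AM–5:34 PM = 9 h 15 min; less 30 min break → 8 h 45 min
Total worked: 51 h 46 min = 3106 min.
Regular 44 h 0 min = 2640 min at €51.00/h; overtime 7 h 46 min = 466 min at €76.50/h.
Pay = (2640 × €51.00 + 466 × €76.50) ÷ 60 = €2838.15.

€2838.15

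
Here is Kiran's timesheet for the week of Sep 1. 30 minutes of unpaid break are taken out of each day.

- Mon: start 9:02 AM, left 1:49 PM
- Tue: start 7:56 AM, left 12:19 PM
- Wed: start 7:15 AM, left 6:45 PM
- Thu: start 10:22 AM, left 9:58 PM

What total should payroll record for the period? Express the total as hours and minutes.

30 h 16 min

Mon: 9:02 AM–1:49 PM = 4 h 47 min; less 30 min break → 4 h 17 min
Tue: 7:56 AM–12:19 PM = 4 h 23 min; less 30 min break → 3 h 53 min
Wed: 7:15 AM–6:45 PM = 11 h 30 min; less 30 min break → 11 h 0 min
Thu: 10:22 AM–9:58 PM = 11 h 36 min; less 30 min break → 11 h 6 min
Total: 4 h 17 min + 3 h 53 min + 11 h 0 min + 11 h 6 min = 30 h 16 min.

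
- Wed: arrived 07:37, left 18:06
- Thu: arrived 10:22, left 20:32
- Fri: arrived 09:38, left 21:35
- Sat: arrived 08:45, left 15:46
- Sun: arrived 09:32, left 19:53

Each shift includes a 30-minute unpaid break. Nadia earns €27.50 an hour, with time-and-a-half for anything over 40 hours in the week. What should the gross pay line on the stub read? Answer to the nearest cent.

Wed: 07:37–18:06 = 10 h 29 min; less 30 min break → 9 h 59 min
Thu: 10:22–20:32 = 10 h 10 min; less 30 min break → 9 h 40 min
Fri: 09:38–21:35 = 11 h 57 min; less 30 min break → 11 h 27 min
Sat: 08:45–15:46 = 7 h 1 min; less 30 min break → 6 h 31 min
Sun: 09:32–19:53 = 10 h 21 min; less 30 min break → 9 h 51 min
Total worked: 47 h 28 min = 2848 min.
Regular 40 h 0 min = 2400 min at €27.50/h; overtime 7 h 28 min = 448 min at €41.25/h.
Pay = (2400 × €27.50 + 448 × €41.25) ÷ 60 = €1408.00.

€1408.00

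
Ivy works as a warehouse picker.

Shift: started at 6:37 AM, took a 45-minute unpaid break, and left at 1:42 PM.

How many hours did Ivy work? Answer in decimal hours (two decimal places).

Shift: 6:37 AM–1:42 PM = 7 h 5 min; less 45 min break → 6 h 20 min

6.33 hours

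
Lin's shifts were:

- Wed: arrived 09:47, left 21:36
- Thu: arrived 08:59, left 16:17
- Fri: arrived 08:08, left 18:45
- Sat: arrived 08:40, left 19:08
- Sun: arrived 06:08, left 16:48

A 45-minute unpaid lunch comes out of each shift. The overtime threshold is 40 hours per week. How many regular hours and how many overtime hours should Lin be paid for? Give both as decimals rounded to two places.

Wed: 09:47–21:36 = 11 h 49 min; less 45 min break → 11 h 4 min
Thu: 08:59–16:17 = 7 h 18 min; less 45 min break → 6 h 33 min
Fri: 08:08–18:45 = 10 h 37 min; less 45 min break → 9 h 52 min
Sat: 08:40–19:08 = 10 h 28 min; less 45 min break → 9 h 43 min
Sun: 06:08–16:48 = 10 h 40 min; less 45 min break → 9 h 55 min
Total worked: 47 h 7 min = 47.12 h.
Threshold 40 h → overtime 7 h 7 min, regular 40 h 0 min.

Regular 40.00 hours, overtime 7.12 hours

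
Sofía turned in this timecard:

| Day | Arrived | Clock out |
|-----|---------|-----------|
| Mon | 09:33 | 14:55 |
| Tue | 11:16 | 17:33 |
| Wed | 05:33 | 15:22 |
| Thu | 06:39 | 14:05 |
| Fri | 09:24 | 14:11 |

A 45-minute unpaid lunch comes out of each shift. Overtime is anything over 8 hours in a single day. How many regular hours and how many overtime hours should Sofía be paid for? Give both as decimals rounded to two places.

Mon: 09:33–14:55 = 5 h 22 min; less 45 min break → 4 h 37 min
Tue: 11:16–17:33 = 6 h 17 min; less 45 min break → 5 h 32 min
Wed: 05:33–15:22 = 9 h 49 min; less 45 min break → 9 h 4 min
Thu: 06:39–14:05 = 7 h 26 min; less 45 min break → 6 h 41 min
Fri: 09:24–14:11 = 4 h 47 min; less 45 min break → 4 h 2 min
Mon reg 4 h 37 min / OT 0 h 0 min; Tue reg 5 h 32 min / OT 0 h 0 min; Wed reg 8 h 0 min / OT 1 h 4 min; Thu reg 6 h 41 min / OT 0 h 0 min; Fri reg 4 h 2 min / OT 0 h 0 min.
Totals: regular 28 h 52 min, overtime 1 h 4 min.

Regular 28.87 hours, overtime 1.07 hours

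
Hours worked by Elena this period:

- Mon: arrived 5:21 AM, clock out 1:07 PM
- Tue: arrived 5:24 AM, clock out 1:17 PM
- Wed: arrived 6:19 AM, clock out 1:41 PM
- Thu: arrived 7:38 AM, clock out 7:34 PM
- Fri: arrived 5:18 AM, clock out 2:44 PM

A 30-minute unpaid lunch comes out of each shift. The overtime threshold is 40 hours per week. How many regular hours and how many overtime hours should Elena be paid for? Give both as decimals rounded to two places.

Mon: 5:21 AM–1:07 PM = 7 h 46 min; less 30 min break → 7 h 16 min
Tue: 5:24 AM–1:17 PM = 7 h 53 min; less 30 min break → 7 h 23 min
Wed: 6:19 AM–1:41 PM = 7 h 22 min; less 30 min break → 6 h 52 min
Thu: 7:38 AM–7:34 PM = 11 h 56 min; less 30 min break → 11 h 26 min
Fri: 5:18 AM–2:44 PM = 9 h 26 min; less 30 min break → 8 h 56 min
Total worked: 41 h 53 min = 41.88 h.
Threshold 40 h → overtime 1 h 53 min, regular 40 h 0 min.

Regular 40.00 hours, overtime 1.88 hours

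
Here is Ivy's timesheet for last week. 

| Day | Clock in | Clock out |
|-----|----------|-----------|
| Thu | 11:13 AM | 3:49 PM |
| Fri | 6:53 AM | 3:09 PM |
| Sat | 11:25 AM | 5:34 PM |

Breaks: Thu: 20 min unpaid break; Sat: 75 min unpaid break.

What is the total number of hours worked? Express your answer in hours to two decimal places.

17.43 hours

Thu: 11:13 AM–3:49 PM = 4 h 36 min; less 20 min break → 4 h 16 min
Fri: 6:53 AM–3:09 PM = 8 h 16 min
Sat: 11:25 AM–5:34 PM = 6 h 9 min; less 75 min break → 4 h 54 min
Total: 4 h 16 min + 8 h 16 min + 4 h 54 min = 17 h 26 min.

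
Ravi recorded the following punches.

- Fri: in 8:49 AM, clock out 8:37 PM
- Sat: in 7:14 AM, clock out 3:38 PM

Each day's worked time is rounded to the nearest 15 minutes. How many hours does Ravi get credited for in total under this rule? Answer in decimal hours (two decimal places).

Fri: 8:49 AM–8:37 PM = 11 h 48 min → rounds to 11 h 45 min
Sat: 7:14 AM–3:38 PM = 8 h 24 min → rounds to 8 h 30 min
Total credited: 20 h 15 min.

20.25 hours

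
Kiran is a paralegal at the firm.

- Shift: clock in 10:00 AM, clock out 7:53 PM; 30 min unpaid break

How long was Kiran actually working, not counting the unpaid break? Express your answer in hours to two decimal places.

Shift: 10:00 AM–7:53 PM = 9 h 53 min; less 30 min break → 9 h 23 min

9.38 hours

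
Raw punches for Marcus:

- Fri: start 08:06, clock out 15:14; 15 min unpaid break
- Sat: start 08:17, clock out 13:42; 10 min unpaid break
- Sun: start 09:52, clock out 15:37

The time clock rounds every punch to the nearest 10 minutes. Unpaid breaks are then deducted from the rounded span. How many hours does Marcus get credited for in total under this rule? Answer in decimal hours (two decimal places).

Fri: in 08:06→08:10, out 15:14→15:10; 7 h 0 min − 15 min = 6 h 45 min
Sat: in 08:17→08:20, out 13:42→13:40; 5 h 20 min − 10 min = 5 h 10 min
Sun: in 09:52→09:50, out 15:37→15:40; 5 h 50 min
Total credited: 17 h 45 min.

17.75 hours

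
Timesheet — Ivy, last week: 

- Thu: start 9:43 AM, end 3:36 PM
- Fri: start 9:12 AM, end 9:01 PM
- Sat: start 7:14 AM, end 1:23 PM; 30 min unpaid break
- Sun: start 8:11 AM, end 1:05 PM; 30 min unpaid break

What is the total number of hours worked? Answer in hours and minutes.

Thu: 9:43 AM–3:36 PM = 5 h 53 min
Fri: 9:12 AM–9:01 PM = 11 h 49 min
Sat: 7:14 AM–1:23 PM = 6 h 9 min; less 30 min break → 5 h 39 min
Sun: 8:11 AM–1:05 PM = 4 h 54 min; less 30 min break → 4 h 24 min
Total: 5 h 53 min + 11 h 49 min + 5 h 39 min + 4 h 24 min = 27 h 45 min.

27 h 45 min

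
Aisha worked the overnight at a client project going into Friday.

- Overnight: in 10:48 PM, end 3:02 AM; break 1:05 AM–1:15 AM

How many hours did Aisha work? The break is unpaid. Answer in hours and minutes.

4 h 4 min

Overnight: 10:48 PM → midnight = 1 h 12 min; midnight → 3:02 AM = 3 h 2 min; span 4 h 14 min; less 10 min break → 4 h 4 min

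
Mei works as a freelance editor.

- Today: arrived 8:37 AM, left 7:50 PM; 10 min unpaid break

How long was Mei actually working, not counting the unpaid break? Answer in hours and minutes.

11 h 3 min

Today: 8:37 AM–7:50 PM = 11 h 13 min; less 10 min break → 11 h 3 min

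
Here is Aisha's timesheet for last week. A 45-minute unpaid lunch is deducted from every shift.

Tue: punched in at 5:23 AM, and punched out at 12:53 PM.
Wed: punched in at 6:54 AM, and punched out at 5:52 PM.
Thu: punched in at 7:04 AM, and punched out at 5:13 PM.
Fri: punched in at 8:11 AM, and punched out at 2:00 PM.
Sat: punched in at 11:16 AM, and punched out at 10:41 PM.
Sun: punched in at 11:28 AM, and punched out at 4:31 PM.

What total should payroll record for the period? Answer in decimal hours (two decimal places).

46.40 hours

Tue: 5:23 AM–12:53 PM = 7 h 30 min; less 45 min break → 6 h 45 min
Wed: 6:54 AM–5:52 PM = 10 h 58 min; less 45 min break → 10 h 13 min
Thu: 7:04 AM–5:13 PM = 10 h 9 min; less 45 min break → 9 h 24 min
Fri: 8:11 AM–2:00 PM = 5 h 49 min; less 45 min break → 5 h 4 min
Sat: 11:16 AM–10:41 PM = 11 h 25 min; less 45 min break → 10 h 40 min
Sun: 11:28 AM–4:31 PM = 5 h 3 min; less 45 min break → 4 h 18 min
Total: 6 h 45 min + 10 h 13 min + 9 h 24 min + 5 h 4 min + 10 h 40 min + 4 h 18 min = 46 h 24 min.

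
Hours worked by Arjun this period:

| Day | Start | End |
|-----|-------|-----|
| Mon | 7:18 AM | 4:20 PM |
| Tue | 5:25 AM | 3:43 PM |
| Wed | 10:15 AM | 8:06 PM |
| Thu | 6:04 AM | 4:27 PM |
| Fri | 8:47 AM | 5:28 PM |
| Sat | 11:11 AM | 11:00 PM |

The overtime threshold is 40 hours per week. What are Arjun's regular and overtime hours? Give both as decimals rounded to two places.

Regular 40.00 hours, overtime 20.07 hours

Mon: 7:18 AM–4:20 PM = 9 h 2 min
Tue: 5:25 AM–3:43 PM = 10 h 18 min
Wed: 10:15 AM–8:06 PM = 9 h 51 min
Thu: 6:04 AM–4:27 PM = 10 h 23 min
Fri: 8:47 AM–5:28 PM = 8 h 41 min
Sat: 11:11 AM–11:00 PM = 11 h 49 min
Total worked: 60 h 4 min = 60.07 h.
Threshold 40 h → overtime 20 h 4 min, regular 40 h 0 min.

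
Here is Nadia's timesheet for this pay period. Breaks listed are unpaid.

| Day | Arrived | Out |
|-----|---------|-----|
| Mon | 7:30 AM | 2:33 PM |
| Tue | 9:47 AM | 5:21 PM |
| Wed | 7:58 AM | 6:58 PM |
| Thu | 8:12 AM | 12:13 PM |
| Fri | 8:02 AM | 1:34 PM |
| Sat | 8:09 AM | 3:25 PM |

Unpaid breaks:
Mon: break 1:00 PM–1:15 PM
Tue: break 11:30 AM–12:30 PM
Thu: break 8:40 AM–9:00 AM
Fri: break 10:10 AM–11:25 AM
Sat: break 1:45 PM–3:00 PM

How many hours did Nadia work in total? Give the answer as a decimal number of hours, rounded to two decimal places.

38.35 hours

Mon: 7:30 AM–2:33 PM = 7 h 3 min; less 15 min break → 6 h 48 min
Tue: 9:47 AM–5:21 PM = 7 h 34 min; less 60 min break → 6 h 34 min
Wed: 7:58 AM–6:58 PM = 11 h 0 min
Thu: 8:12 AM–12:13 PM = 4 h 1 min; less 20 min break → 3 h 41 min
Fri: 8:02 AM–1:34 PM = 5 h 32 min; less 75 min break → 4 h 17 min
Sat: 8:09 AM–3:25 PM = 7 h 16 min; less 75 min break → 6 h 1 min
Total: 6 h 48 min + 6 h 34 min + 11 h 0 min + 3 h 41 min + 4 h 17 min + 6 h 1 min = 38 h 21 min.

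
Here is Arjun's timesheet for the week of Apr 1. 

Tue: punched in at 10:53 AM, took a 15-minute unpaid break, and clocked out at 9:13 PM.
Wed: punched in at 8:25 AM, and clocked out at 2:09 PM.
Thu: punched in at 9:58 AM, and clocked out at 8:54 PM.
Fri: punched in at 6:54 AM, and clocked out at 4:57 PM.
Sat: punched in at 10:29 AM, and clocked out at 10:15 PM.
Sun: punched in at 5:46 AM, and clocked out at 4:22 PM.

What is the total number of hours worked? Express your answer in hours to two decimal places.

Tue: 10:53 AM–9:13 PM = 10 h 20 min; less 15 min break → 10 h 5 min
Wed: 8:25 AM–2:09 PM = 5 h 44 min
Thu: 9:58 AM–8:54 PM = 10 h 56 min
Fri: 6:54 AM–4:57 PM = 10 h 3 min
Sat: 10:29 AM–10:15 PM = 11 h 46 min
Sun: 5:46 AM–4:22 PM = 10 h 36 min
Total: 10 h 5 min + 5 h 44 min + 10 h 56 min + 10 h 3 min + 11 h 46 min + 10 h 36 min = 59 h 10 min.

59.17 hours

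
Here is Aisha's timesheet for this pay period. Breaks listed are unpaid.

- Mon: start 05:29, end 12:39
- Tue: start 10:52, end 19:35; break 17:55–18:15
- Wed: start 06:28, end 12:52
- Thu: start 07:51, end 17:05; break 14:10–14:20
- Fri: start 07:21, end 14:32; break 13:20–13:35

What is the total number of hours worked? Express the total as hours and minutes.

37 h 57 min

Mon: 05:29–12:39 = 7 h 10 min
Tue: 10:52–19:35 = 8 h 43 min; less 20 min break → 8 h 23 min
Wed: 06:28–12:52 = 6 h 24 min
Thu: 07:51–17:05 = 9 h 14 min; less 10 min break → 9 h 4 min
Fri: 07:21–14:32 = 7 h 11 min; less 15 min break → 6 h 56 min
Total: 7 h 10 min + 8 h 23 min + 6 h 24 min + 9 h 4 min + 6 h 56 min = 37 h 57 min.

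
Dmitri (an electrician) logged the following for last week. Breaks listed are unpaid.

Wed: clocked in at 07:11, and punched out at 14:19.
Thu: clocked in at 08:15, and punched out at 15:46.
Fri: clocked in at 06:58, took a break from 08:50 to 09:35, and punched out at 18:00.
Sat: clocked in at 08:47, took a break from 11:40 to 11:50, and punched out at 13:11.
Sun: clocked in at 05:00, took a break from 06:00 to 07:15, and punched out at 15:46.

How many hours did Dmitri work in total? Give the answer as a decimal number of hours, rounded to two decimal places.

38.68 hours

Wed: 07:11–14:19 = 7 h 8 min
Thu: 08:15–15:46 = 7 h 31 min
Fri: 06:58–18:00 = 11 h 2 min; less 45 min break → 10 h 17 min
Sat: 08:47–13:11 = 4 h 24 min; less 10 min break → 4 h 14 min
Sun: 05:00–15:46 = 10 h 46 min; less 75 min break → 9 h 31 min
Total: 7 h 8 min + 7 h 31 min + 10 h 17 min + 4 h 14 min + 9 h 31 min = 38 h 41 min.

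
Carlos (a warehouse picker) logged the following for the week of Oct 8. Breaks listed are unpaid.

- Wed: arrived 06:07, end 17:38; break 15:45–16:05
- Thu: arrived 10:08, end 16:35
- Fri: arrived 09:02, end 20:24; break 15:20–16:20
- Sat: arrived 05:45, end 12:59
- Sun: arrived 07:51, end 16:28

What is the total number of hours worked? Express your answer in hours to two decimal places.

Wed: 06:07–17:38 = 11 h 31 min; less 20 min break → 11 h 11 min
Thu: 10:08–16:35 = 6 h 27 min
Fri: 09:02–20:24 = 11 h 22 min; less 60 min break → 10 h 22 min
Sat: 05:45–12:59 = 7 h 14 min
Sun: 07:51–16:28 = 8 h 37 min
Total: 11 h 11 min + 6 h 27 min + 10 h 22 min + 7 h 14 min + 8 h 37 min = 43 h 51 min.

43.85 hours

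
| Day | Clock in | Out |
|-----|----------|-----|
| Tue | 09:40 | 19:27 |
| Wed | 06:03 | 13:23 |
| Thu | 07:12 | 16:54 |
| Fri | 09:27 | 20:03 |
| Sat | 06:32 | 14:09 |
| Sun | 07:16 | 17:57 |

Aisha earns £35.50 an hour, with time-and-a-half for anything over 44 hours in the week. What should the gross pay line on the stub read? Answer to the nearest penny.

Tue: 09:40–19:27 = 9 h 47 min
Wed: 06:03–13:23 = 7 h 20 min
Thu: 07:12–16:54 = 9 h 42 min
Fri: 09:27–20:03 = 10 h 36 min
Sat: 06:32–14:09 = 7 h 37 min
Sun: 07:16–17:57 = 10 h 41 min
Total worked: 55 h 43 min = 3343 min.
Regular 44 h 0 min = 2640 min at £35.50/h; overtime 11 h 43 min = 703 min at £53.25/h.
Pay = (2640 × £35.50 + 703 × £53.25) ÷ 60 = £2185.91.

£2185.91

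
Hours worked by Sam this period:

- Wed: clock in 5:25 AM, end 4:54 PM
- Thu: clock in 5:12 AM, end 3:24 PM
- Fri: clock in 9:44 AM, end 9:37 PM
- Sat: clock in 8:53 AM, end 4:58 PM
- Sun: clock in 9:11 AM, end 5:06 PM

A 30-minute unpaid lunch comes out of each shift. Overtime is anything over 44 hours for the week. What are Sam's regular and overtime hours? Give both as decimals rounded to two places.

Regular 44.00 hours, overtime 3.07 hours

Wed: 5:25 AM–4:54 PM = 11 h 29 min; less 30 min break → 10 h 59 min
Thu: 5:12 AM–3:24 PM = 10 h 12 min; less 30 min break → 9 h 42 min
Fri: 9:44 AM–9:37 PM = 11 h 53 min; less 30 min break → 11 h 23 min
Sat: 8:53 AM–4:58 PM = 8 h 5 min; less 30 min break → 7 h 35 min
Sun: 9:11 AM–5:06 PM = 7 h 55 min; less 30 min break → 7 h 25 min
Total worked: 47 h 4 min = 47.07 h.
Threshold 44 h → overtime 3 h 4 min, regular 44 h 0 min.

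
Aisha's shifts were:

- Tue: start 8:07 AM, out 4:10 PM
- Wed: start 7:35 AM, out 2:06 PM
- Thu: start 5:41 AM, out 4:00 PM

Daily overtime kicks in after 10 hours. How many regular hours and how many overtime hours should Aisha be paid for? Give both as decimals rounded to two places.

Tue: 8:07 AM–4:10 PM = 8 h 3 min
Wed: 7:35 AM–2:06 PM = 6 h 31 min
Thu: 5:41 AM–4:00 PM = 10 h 19 min
Tue reg 8 h 3 min / OT 0 h 0 min; Wed reg 6 h 31 min / OT 0 h 0 min; Thu reg 10 h 0 min / OT 0 h 19 min.
Totals: regular 24 h 34 min, overtime 0 h 19 min.

Regular 24.57 hours, overtime 0.32 hours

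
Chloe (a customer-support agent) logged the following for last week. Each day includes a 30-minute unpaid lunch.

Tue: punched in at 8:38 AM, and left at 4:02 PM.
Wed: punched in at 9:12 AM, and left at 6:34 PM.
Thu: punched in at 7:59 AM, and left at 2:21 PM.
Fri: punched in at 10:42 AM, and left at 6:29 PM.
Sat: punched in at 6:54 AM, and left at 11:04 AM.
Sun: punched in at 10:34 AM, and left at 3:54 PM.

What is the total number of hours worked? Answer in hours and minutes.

Tue: 8:38 AM–4:02 PM = 7 h 24 min; less 30 min break → 6 h 54 min
Wed: 9:12 AM–6:34 PM = 9 h 22 min; less 30 min break → 8 h 52 min
Thu: 7:59 AM–2:21 PM = 6 h 22 min; less 30 min break → 5 h 52 min
Fri: 10:42 AM–6:29 PM = 7 h 47 min; less 30 min break → 7 h 17 min
Sat: 6:54 AM–11:04 AM = 4 h 10 min; less 30 min break → 3 h 40 min
Sun: 10:34 AM–3:54 PM = 5 h 20 min; less 30 min break → 4 h 50 min
Total: 6 h 54 min + 8 h 52 min + 5 h 52 min + 7 h 17 min + 3 h 40 min + 4 h 50 min = 37 h 25 min.

37 h 25 min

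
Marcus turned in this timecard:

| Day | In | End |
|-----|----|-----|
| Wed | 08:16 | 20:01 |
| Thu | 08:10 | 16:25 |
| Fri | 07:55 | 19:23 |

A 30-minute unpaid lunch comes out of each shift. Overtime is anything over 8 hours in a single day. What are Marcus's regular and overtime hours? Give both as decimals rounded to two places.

Wed: 08:16–20:01 = 11 h 45 min; less 30 min break → 11 h 15 min
Thu: 08:10–16:25 = 8 h 15 min; less 30 min break → 7 h 45 min
Fri: 07:55–19:23 = 11 h 28 min; less 30 min break → 10 h 58 min
Wed reg 8 h 0 min / OT 3 h 15 min; Thu reg 7 h 45 min / OT 0 h 0 min; Fri reg 8 h 0 min / OT 2 h 58 min.
Totals: regular 23 h 45 min, overtime 6 h 13 min.

Regular 23.75 hours, overtime 6.22 hours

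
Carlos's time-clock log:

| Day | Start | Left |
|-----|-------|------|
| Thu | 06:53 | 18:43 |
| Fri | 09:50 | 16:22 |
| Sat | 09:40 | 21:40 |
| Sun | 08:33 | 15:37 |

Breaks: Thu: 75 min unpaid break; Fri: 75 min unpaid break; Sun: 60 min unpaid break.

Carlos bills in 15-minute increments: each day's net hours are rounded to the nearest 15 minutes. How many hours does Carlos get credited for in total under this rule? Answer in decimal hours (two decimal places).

Thu: 06:53–18:43 = 11 h 50 min − 75 min = 10 h 35 min → rounds to 10 h 30 min
Fri: 09:50–16:22 = 6 h 32 min − 75 min = 5 h 17 min → rounds to 5 h 15 min
Sat: 09:40–21:40 = 12 h 0 min → rounds to 12 h 0 min
Sun: 08:33–15:37 = 7 h 4 min − 60 min = 6 h 4 min → rounds to 6 h 0 min
Total credited: 33 h 45 min.

33.75 hours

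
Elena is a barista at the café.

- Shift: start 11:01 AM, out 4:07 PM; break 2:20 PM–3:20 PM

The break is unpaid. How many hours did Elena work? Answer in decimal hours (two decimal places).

Shift: 11:01 AM–4:07 PM = 5 h 6 min; less 60 min break → 4 h 6 min

4.10 hours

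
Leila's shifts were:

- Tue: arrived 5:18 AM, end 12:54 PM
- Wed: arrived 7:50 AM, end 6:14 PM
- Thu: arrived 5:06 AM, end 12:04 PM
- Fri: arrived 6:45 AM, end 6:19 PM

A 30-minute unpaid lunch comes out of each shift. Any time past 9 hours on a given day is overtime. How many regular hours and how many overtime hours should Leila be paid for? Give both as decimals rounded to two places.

Regular 31.57 hours, overtime 2.97 hours

Tue: 5:18 AM–12:54 PM = 7 h 36 min; less 30 min break → 7 h 6 min
Wed: 7:50 AM–6:14 PM = 10 h 24 min; less 30 min break → 9 h 54 min
Thu: 5:06 AM–12:04 PM = 6 h 58 min; less 30 min break → 6 h 28 min
Fri: 6:45 AM–6:19 PM = 11 h 34 min; less 30 min break → 11 h 4 min
Tue reg 7 h 6 min / OT 0 h 0 min; Wed reg 9 h 0 min / OT 0 h 54 min; Thu reg 6 h 28 min / OT 0 h 0 min; Fri reg 9 h 0 min / OT 2 h 4 min.
Totals: regular 31 h 34 min, overtime 2 h 58 min.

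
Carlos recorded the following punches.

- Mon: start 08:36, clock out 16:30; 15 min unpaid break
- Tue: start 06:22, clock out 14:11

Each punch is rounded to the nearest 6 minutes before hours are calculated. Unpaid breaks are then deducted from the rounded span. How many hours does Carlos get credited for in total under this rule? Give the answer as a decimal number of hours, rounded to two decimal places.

Mon: in 08:36→08:36, out 16:30→16:30; 7 h 54 min − 15 min = 7 h 39 min
Tue: in 06:22→06:24, out 14:11→14:12; 7 h 48 min
Total credited: 15 h 27 min.

15.45 hours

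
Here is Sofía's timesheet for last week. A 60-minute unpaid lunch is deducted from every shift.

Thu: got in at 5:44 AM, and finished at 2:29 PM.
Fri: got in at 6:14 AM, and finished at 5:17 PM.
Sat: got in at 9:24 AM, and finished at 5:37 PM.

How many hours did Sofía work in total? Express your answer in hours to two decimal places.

Thu: 5:44 AM–2:29 PM = 8 h 45 min; less 60 min break → 7 h 45 min
Fri: 6:14 AM–5:17 PM = 11 h 3 min; less 60 min break → 10 h 3 min
Sat: 9:24 AM–5:37 PM = 8 h 13 min; less 60 min break → 7 h 13 min
Total: 7 h 45 min + 10 h 3 min + 7 h 13 min = 25 h 1 min.

25.02 hours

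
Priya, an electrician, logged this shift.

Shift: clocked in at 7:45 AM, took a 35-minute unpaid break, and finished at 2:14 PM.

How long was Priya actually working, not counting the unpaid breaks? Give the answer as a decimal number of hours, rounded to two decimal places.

Shift: 7:45 AM–2:14 PM = 6 h 29 min; less 35 min break → 5 h 54 min

5.90 hours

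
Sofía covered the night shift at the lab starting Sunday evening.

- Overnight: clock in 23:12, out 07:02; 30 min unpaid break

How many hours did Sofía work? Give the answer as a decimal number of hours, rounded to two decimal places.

7.33 hours

Overnight: 23:12 → midnight = 0 h 48 min; midnight → 07:02 = 7 h 2 min; span 7 h 50 min; less 30 min break → 7 h 20 min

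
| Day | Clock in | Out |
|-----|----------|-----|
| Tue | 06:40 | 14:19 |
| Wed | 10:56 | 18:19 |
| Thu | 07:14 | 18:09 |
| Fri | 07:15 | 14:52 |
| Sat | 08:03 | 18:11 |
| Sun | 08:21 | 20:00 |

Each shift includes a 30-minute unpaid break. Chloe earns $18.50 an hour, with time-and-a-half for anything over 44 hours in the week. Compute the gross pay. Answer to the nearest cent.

$1045.71

Tue: 06:40–14:19 = 7 h 39 min; less 30 min break → 7 h 9 min
Wed: 10:56–18:19 = 7 h 23 min; less 30 min break → 6 h 53 min
Thu: 07:14–18:09 = 10 h 55 min; less 30 min break → 10 h 25 min
Fri: 07:15–14:52 = 7 h 37 min; less 30 min break → 7 h 7 min
Sat: 08:03–18:11 = 10 h 8 min; less 30 min break → 9 h 38 min
Sun: 08:21–20:00 = 11 h 39 min; less 30 min break → 11 h 9 min
Total worked: 52 h 21 min = 3141 min.
Regular 44 h 0 min = 2640 min at $18.50/h; overtime 8 h 21 min = 501 min at $27.75/h.
Pay = (2640 × $18.50 + 501 × $27.75) ÷ 60 = $1045.71.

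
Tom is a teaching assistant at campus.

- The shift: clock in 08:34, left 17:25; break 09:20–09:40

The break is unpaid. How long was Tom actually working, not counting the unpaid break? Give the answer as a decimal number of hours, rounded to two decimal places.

The shift: 08:34–17:25 = 8 h 51 min; less 20 min break → 8 h 31 min

8.52 hours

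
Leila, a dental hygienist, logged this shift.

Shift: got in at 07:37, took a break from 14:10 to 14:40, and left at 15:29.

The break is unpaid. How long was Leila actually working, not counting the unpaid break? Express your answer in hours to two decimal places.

7.37 hours

Shift: 07:37–15:29 = 7 h 52 min; less 30 min break → 7 h 22 min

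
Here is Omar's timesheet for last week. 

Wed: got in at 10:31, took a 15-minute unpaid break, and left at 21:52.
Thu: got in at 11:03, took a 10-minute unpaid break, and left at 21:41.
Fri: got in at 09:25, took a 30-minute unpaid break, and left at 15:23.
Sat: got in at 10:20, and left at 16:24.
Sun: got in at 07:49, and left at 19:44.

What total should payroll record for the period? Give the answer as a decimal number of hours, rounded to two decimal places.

Wed: 10:31–21:52 = 11 h 21 min; less 15 min break → 11 h 6 min
Thu: 11:03–21:41 = 10 h 38 min; less 10 min break → 10 h 28 min
Fri: 09:25–15:23 = 5 h 58 min; less 30 min break → 5 h 28 min
Sat: 10:20–16:24 = 6 h 4 min
Sun: 07:49–19:44 = 11 h 55 min
Total: 11 h 6 min + 10 h 28 min + 5 h 28 min + 6 h 4 min + 11 h 55 min = 45 h 1 min.

45.02 hours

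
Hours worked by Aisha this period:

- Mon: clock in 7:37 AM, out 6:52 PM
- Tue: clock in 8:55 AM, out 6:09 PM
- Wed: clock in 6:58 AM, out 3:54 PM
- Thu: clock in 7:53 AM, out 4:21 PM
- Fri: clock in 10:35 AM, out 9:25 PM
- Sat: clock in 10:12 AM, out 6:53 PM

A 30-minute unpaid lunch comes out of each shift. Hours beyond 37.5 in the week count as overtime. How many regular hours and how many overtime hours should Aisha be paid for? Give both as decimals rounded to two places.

Mon: 7:37 AM–6:52 PM = 11 h 15 min; less 30 min break → 10 h 45 min
Tue: 8:55 AM–6:09 PM = 9 h 14 min; less 30 min break → 8 h 44 min
Wed: 6:58 AM–3:54 PM = 8 h 56 min; less 30 min break → 8 h 26 min
Thu: 7:53 AM–4:21 PM = 8 h 28 min; less 30 min break → 7 h 58 min
Fri: 10:35 AM–9:25 PM = 10 h 50 min; less 30 min break → 10 h 20 min
Sat: 10:12 AM–6:53 PM = 8 h 41 min; less 30 min break → 8 h 11 min
Total worked: 54 h 24 min = 54.40 h.
Threshold 37.5 h → overtime 16 h 54 min, regular 37 h 30 min.

Regular 37.50 hours, overtime 16.90 hours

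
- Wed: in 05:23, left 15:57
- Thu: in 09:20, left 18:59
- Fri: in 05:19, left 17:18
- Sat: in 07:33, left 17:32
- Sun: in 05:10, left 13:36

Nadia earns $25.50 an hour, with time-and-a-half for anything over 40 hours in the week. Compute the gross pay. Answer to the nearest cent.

Wed: 05:23–15:57 = 10 h 34 min
Thu: 09:20–18:59 = 9 h 39 min
Fri: 05:19–17:18 = 11 h 59 min
Sat: 07:33–17:32 = 9 h 59 min
Sun: 05:10–13:36 = 8 h 26 min
Total worked: 50 h 37 min = 3037 min.
Regular 40 h 0 min = 2400 min at $25.50/h; overtime 10 h 37 min = 637 min at $38.25/h.
Pay = (2400 × $25.50 + 637 × $38.25) ÷ 60 = $1426.09.

$1426.09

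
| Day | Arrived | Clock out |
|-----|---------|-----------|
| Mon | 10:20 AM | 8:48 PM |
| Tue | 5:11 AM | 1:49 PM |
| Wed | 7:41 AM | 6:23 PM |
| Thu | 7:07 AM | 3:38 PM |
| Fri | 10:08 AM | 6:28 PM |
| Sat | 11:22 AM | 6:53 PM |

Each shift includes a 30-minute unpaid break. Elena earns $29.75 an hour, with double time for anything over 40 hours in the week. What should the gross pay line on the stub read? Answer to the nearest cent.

Mon: 10:20 AM–8:48 PM = 10 h 28 min; less 30 min break → 9 h 58 min
Tue: 5:11 AM–1:49 PM = 8 h 38 min; less 30 min break → 8 h 8 min
Wed: 7:41 AM–6:23 PM = 10 h 42 min; less 30 min break → 10 h 12 min
Thu: 7:07 AM–3:38 PM = 8 h 31 min; less 30 min break → 8 h 1 min
Fri: 10:08 AM–6:28 PM = 8 h 20 min; less 30 min break → 7 h 50 min
Sat: 11:22 AM–6:53 PM = 7 h 31 min; less 30 min break → 7 h 1 min
Total worked: 51 h 10 min = 3070 min.
Regular 40 h 0 min = 2400 min at $29.75/h; overtime 11 h 10 min = 670 min at $59.50/h.
Pay = (2400 × $29.75 + 670 × $59.50) ÷ 60 = $1854.42.

$1854.42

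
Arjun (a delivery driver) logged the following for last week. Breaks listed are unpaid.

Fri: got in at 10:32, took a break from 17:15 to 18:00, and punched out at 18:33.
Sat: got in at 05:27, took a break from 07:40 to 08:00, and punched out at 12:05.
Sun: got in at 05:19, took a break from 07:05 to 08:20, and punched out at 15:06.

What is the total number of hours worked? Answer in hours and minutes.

Fri: 10:32–18:33 = 8 h 1 min; less 45 min break → 7 h 16 min
Sat: 05:27–12:05 = 6 h 38 min; less 20 min break → 6 h 18 min
Sun: 05:19–15:06 = 9 h 47 min; less 75 min break → 8 h 32 min
Total: 7 h 16 min + 6 h 18 min + 8 h 32 min = 22 h 6 min.

22 h 6 min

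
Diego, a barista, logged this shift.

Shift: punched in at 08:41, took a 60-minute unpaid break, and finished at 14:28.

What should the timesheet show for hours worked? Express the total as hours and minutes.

4 h 47 min

Shift: 08:41–14:28 = 5 h 47 min; less 60 min break → 4 h 47 min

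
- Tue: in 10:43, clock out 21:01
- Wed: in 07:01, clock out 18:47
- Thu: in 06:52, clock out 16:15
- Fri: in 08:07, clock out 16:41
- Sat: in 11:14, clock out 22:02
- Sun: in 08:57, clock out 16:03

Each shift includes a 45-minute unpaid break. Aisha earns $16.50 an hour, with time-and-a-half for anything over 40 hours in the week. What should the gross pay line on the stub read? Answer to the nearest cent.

$992.06

Tue: 10:43–21:01 = 10 h 18 min; less 45 min break → 9 h 33 min
Wed: 07:01–18:47 = 11 h 46 min; less 45 min break → 11 h 1 min
Thu: 06:52–16:15 = 9 h 23 min; less 45 min break → 8 h 38 min
Fri: 08:07–16:41 = 8 h 34 min; less 45 min break → 7 h 49 min
Sat: 11:14–22:02 = 10 h 48 min; less 45 min break → 10 h 3 min
Sun: 08:57–16:03 = 7 h 6 min; less 45 min break → 6 h 21 min
Total worked: 53 h 25 min = 3205 min.
Regular 40 h 0 min = 2400 min at $16.50/h; overtime 13 h 25 min = 805 min at $24.75/h.
Pay = (2400 × $16.50 + 805 × $24.75) ÷ 60 = $992.06.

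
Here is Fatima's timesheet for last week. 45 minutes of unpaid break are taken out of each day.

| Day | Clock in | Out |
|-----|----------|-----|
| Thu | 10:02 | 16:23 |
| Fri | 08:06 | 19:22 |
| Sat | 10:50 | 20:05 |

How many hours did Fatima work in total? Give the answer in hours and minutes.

Thu: 10:02–16:23 = 6 h 21 min; less 45 min break → 5 h 36 min
Fri: 08:06–19:22 = 11 h 16 min; less 45 min break → 10 h 31 min
Sat: 10:50–20:05 = 9 h 15 min; less 45 min break → 8 h 30 min
Total: 5 h 36 min + 10 h 31 min + 8 h 30 min = 24 h 37 min.

24 h 37 min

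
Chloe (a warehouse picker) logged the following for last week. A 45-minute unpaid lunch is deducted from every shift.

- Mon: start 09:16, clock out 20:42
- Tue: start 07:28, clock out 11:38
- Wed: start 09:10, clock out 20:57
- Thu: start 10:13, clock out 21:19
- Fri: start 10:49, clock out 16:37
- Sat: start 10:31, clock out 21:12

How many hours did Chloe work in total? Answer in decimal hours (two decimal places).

50.47 hours

Mon: 09:16–20:42 = 11 h 26 min; less 45 min break → 10 h 41 min
Tue: 07:28–11:38 = 4 h 10 min; less 45 min break → 3 h 25 min
Wed: 09:10–20:57 = 11 h 47 min; less 45 min break → 11 h 2 min
Thu: 10:13–21:19 = 11 h 6 min; less 45 min break → 10 h 21 min
Fri: 10:49–16:37 = 5 h 48 min; less 45 min break → 5 h 3 min
Sat: 10:31–21:12 = 10 h 41 min; less 45 min break → 9 h 56 min
Total: 10 h 41 min + 3 h 25 min + 11 h 2 min + 10 h 21 min + 5 h 3 min + 9 h 56 min = 50 h 28 min.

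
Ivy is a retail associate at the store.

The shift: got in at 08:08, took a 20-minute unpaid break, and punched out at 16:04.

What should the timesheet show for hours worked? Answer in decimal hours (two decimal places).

7.60 hours

The shift: 08:08–16:04 = 7 h 56 min; less 20 min break → 7 h 36 min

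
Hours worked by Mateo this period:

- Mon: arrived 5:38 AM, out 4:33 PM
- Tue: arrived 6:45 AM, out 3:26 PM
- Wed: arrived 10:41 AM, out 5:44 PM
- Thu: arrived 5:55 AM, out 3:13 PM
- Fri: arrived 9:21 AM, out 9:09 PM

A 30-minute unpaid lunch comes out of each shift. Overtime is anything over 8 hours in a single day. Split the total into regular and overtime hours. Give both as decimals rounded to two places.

Regular 38.55 hours, overtime 6.70 hours

Mon: 5:38 AM–4:33 PM = 10 h 55 min; less 30 min break → 10 h 25 min
Tue: 6:45 AM–3:26 PM = 8 h 41 min; less 30 min break → 8 h 11 min
Wed: 10:41 AM–5:44 PM = 7 h 3 min; less 30 min break → 6 h 33 min
Thu: 5:55 AM–3:13 PM = 9 h 18 min; less 30 min break → 8 h 48 min
Fri: 9:21 AM–9:09 PM = 11 h 48 min; less 30 min break → 11 h 18 min
Mon reg 8 h 0 min / OT 2 h 25 min; Tue reg 8 h 0 min / OT 0 h 11 min; Wed reg 6 h 33 min / OT 0 h 0 min; Thu reg 8 h 0 min / OT 0 h 48 min; Fri reg 8 h 0 min / OT 3 h 18 min.
Totals: regular 38 h 33 min, overtime 6 h 42 min.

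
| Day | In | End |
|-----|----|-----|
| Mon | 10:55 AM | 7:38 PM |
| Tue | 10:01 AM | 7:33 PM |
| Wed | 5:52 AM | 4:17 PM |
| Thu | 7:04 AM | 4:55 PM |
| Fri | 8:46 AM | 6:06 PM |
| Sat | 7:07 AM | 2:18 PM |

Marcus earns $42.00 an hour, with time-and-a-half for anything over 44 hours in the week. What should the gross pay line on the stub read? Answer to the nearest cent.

$2543.10

Mon: 10:55 AM–7:38 PM = 8 h 43 min
Tue: 10:01 AM–7:33 PM = 9 h 32 min
Wed: 5:52 AM–4:17 PM = 10 h 25 min
Thu: 7:04 AM–4:55 PM = 9 h 51 min
Fri: 8:46 AM–6:06 PM = 9 h 20 min
Sat: 7:07 AM–2:18 PM = 7 h 11 min
Total worked: 55 h 2 min = 3302 min.
Regular 44 h 0 min = 2640 min at $42.00/h; overtime 11 h 2 min = 662 min at $63.00/h.
Pay = (2640 × $42.00 + 662 × $63.00) ÷ 60 = $2543.10.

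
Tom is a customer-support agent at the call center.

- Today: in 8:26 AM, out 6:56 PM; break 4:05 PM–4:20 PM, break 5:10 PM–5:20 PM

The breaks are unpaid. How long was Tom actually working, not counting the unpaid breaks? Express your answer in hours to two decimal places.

Today: 8:26 AM–6:56 PM = 10 h 30 min; less 25 min break → 10 h 5 min

10.08 hours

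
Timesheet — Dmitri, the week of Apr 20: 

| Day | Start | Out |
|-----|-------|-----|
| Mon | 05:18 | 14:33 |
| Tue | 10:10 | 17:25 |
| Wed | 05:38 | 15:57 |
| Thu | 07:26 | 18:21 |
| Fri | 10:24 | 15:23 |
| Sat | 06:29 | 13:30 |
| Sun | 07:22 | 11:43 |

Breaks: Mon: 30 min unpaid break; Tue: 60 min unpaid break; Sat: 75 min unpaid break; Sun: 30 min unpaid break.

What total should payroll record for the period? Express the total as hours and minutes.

50 h 50 min

Mon: 05:18–14:33 = 9 h 15 min; less 30 min break → 8 h 45 min
Tue: 10:10–17:25 = 7 h 15 min; less 60 min break → 6 h 15 min
Wed: 05:38–15:57 = 10 h 19 min
Thu: 07:26–18:21 = 10 h 55 min
Fri: 10:24–15:23 = 4 h 59 min
Sat: 06:29–13:30 = 7 h 1 min; less 75 min break → 5 h 46 min
Sun: 07:22–11:43 = 4 h 21 min; less 30 min break → 3 h 51 min
Total: 8 h 45 min + 6 h 15 min + 10 h 19 min + 10 h 55 min + 4 h 59 min + 5 h 46 min + 3 h 51 min = 50 h 50 min.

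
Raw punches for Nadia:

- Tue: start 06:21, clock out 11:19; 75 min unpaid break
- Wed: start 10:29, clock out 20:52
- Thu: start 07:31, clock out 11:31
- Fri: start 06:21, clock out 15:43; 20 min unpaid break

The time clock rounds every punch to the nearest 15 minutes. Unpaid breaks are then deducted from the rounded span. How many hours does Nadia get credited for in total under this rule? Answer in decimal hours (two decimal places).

27.17 hours

Tue: in 06:21→06:15, out 11:19→11:15; 5 h 0 min − 75 min = 3 h 45 min
Wed: in 10:29→10:30, out 20:52→20:45; 10 h 15 min
Thu: in 07:31→07:30, out 11:31→11:30; 4 h 0 min
Fri: in 06:21→06:15, out 15:43→15:45; 9 h 30 min − 20 min = 9 h 10 min
Total credited: 27 h 10 min.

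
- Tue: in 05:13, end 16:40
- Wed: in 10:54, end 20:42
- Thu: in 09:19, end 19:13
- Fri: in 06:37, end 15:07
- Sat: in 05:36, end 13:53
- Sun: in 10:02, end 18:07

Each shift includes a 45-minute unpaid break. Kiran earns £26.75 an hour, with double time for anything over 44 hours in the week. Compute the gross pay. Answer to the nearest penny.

Tue: 05:13–16:40 = 11 h 27 min; less 45 min break → 10 h 42 min
Wed: 10:54–20:42 = 9 h 48 min; less 45 min break → 9 h 3 min
Thu: 09:19–19:13 = 9 h 54 min; less 45 min break → 9 h 9 min
Fri: 06:37–15:07 = 8 h 30 min; less 45 min break → 7 h 45 min
Sat: 05:36–13:53 = 8 h 17 min; less 45 min break → 7 h 32 min
Sun: 10:02–18:07 = 8 h 5 min; less 45 min break → 7 h 20 min
Total worked: 51 h 31 min = 3091 min.
Regular 44 h 0 min = 2640 min at £26.75/h; overtime 7 h 31 min = 451 min at £53.50/h.
Pay = (2640 × £26.75 + 451 × £53.50) ÷ 60 = £1579.14.

£1579.14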